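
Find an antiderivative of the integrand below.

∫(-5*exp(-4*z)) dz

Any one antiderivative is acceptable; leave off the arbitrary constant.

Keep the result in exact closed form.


Answer: 5*exp(-4*z)/4.


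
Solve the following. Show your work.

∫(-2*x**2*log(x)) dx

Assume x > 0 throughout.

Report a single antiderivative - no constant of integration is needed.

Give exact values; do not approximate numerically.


Step 1. Integrate ∫(-2*x**2*log(x)) dx by parts with u = log(x), dv = (-2*x**2) dx, so v = -2*x**3/3 [assuming x > 0]: now -2*x**3*log(x)/3 + ∫(2*x**2/3) dx.
Step 2. Evaluate the standard form: now -2*x**3*log(x)/3 + 2*x**3/9.
Answer: -2*x**3*log(x)/3 + 2*x**3/9.


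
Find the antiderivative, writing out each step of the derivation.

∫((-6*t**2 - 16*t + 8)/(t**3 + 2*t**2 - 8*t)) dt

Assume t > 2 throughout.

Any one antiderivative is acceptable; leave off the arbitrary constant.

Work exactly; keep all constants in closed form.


Step 1. Decompose ∫((-6*t**2 - 16*t + 8)/(t**3 + 2*t**2 - 8*t)) dt by partial fractions, (-6*t**2 - 16*t + 8)/(t**3 + 2*t**2 - 8*t) = -1/(t + 4) - 4/(t - 2) - 1/t: now ∫(-1/t) dt + ∫(-4/(t - 2)) dt + ∫(-1/(t + 4)) dt.
Step 2. Evaluate the standard form [assuming t > -4]: now -log(t + 4) + ∫(-1/t) dt + ∫(-4/(t - 2)) dt.
Step 3. Evaluate the standard form [assuming t > 0]: now -log(t) - log(t + 4) + ∫(-4/(t - 2)) dt.
Step 4. Evaluate the standard form [assuming t > 2]: now -log(t) - 4*log(t - 2) - log(t + 4).
Answer: -log(t) - 4*log(t - 2) - log(t + 4).


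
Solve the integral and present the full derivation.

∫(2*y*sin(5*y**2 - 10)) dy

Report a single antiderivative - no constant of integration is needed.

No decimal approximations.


Step 1. Substitute u = y**2 - 2, turning ∫(2*y*sin(5*y**2 - 10)) dy into ∫(sin(5*u)) du: now ∫(sin(5*u)) du.
Step 2. Evaluate the standard form: now -cos(5*u)/5.
Step 3. Substitute back u = y**2 - 2: now -cos(5*y**2 - 10)/5.
Answer: -cos(5*y**2 - 10)/5.


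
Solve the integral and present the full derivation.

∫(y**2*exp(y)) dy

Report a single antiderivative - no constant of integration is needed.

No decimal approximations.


Step 1. Integrate ∫(y**2*exp(y)) dy by parts with u = y**2, dv = (exp(y)) dy, so v = exp(y): now y**2*exp(y) + ∫(-2*y*exp(y)) dy.
Step 2. Integrate ∫(-2*y*exp(y)) dy by parts with u = y, dv = (-2*exp(y)) dy, so v = -2*exp(y): now y**2*exp(y) - 2*y*exp(y) + ∫(2*exp(y)) dy.
Step 3. Evaluate the standard form: now y**2*exp(y) - 2*y*exp(y) + 2*exp(y).
Answer: y**2*exp(y) - 2*y*exp(y) + 2*exp(y).


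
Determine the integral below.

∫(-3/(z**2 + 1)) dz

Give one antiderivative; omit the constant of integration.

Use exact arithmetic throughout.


Answer: -3*atan(z).


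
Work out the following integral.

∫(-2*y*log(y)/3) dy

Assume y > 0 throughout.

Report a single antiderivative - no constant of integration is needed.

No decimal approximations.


Answer: -y**2*log(y)/3 + y**2/6.


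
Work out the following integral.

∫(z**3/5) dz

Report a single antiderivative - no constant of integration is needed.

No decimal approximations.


Answer: z**4/20.


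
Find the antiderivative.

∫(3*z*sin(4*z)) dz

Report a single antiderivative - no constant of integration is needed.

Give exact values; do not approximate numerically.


Answer: -3*z*cos(4*z)/4 + 3*sin(4*z)/16.


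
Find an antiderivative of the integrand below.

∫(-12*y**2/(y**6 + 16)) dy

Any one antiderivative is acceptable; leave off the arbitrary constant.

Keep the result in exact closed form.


Answer: -atan(y**3/4).


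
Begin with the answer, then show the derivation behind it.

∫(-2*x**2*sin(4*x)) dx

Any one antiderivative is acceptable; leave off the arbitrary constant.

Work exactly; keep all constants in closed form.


The answer is x**2*cos(4*x)/2 - x*sin(4*x)/4 - cos(4*x)/16.
Step 1. Integrate ∫(-2*x**2*sin(4*x)) dx by parts with u = x**2, dv = (-2*sin(4*x)) dx, so v = cos(4*x)/2: now x**2*cos(4*x)/2 + ∫(-x*cos(4*x)) dx.
Step 2. Integrate ∫(-x*cos(4*x)) dx by parts with u = x, dv = (-cos(4*x)) dx, so v = -sin(4*x)/4: now x**2*cos(4*x)/2 - x*sin(4*x)/4 + ∫(sin(4*x)/4) dx.
Step 3. Evaluate the standard form: now x**2*cos(4*x)/2 - x*sin(4*x)/4 - cos(4*x)/16.
Answer: x**2*cos(4*x)/2 - x*sin(4*x)/4 - cos(4*x)/16.


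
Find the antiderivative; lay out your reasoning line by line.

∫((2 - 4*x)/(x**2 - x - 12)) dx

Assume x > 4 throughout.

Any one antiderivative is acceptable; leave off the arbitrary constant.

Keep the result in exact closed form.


Step 1. Decompose ∫((2 - 4*x)/(x**2 - x - 12)) dx by partial fractions, (2 - 4*x)/(x**2 - x - 12) = -2/(x + 3) - 2/(x - 4): now ∫(-2/(x - 4)) dx + ∫(-2/(x + 3)) dx.
Step 2. Evaluate the standard form [assuming x > 4]: now -2*log(x - 4) + ∫(-2/(x + 3)) dx.
Step 3. Evaluate the standard form [assuming x > -3]: now -2*log(x - 4) - 2*log(x + 3).
Answer: -2*log(x - 4) - 2*log(x + 3).


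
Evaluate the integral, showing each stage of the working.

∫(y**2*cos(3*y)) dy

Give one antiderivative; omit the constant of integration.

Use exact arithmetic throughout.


Step 1. Integrate ∫(y**2*cos(3*y)) dy by parts with u = y**2, dv = (cos(3*y)) dy, so v = sin(3*y)/3: now y**2*sin(3*y)/3 + ∫(-2*y*sin(3*y)/3) dy.
Step 2. Integrate ∫(-2*y*sin(3*y)/3) dy by parts with u = y, dv = (-2*sin(3*y)/3) dy, so v = 2*cos(3*y)/9: now y**2*sin(3*y)/3 + 2*y*cos(3*y)/9 + ∫(-2*cos(3*y)/9) dy.
Step 3. Evaluate the standard form: now y**2*sin(3*y)/3 + 2*y*cos(3*y)/9 - 2*sin(3*y)/27.
Answer: y**2*sin(3*y)/3 + 2*y*cos(3*y)/9 - 2*sin(3*y)/27.


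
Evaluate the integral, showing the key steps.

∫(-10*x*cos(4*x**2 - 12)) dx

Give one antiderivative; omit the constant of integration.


Step 1. Substitute u = x**2 - 3, turning ∫(-10*x*cos(4*x**2 - 12)) dx into ∫(-5*cos(4*u)) du: now ∫(-5*cos(4*u)) du.
Step 2. Evaluate the standard form: now -5*sin(4*u)/4.
Step 3. Substitute back u = x**2 - 3: now -5*sin(4*x**2 - 12)/4.
Answer: -5*sin(4*x**2 - 12)/4.


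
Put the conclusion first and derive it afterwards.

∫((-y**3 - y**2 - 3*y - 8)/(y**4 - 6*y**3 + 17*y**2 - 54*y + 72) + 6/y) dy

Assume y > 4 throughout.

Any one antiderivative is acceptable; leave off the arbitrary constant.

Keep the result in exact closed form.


The answer is 6*log(y) - 2*log(y - 4) + log(y - 2) - atan(y/3)/3.
Step 1. Rewrite: now ∫(6/y) dy + ∫((-y**3 - y**2 - 3*y - 8)/(y**4 - 6*y**3 + 17*y**2 - 54*y + 72)) dy.
Step 2. Decompose ∫((-y**3 - y**2 - 3*y - 8)/(y**4 - 6*y**3 + 17*y**2 - 54*y + 72)) dy by partial fractions, (-y**3 - y**2 - 3*y - 8)/(y**4 - 6*y**3 + 17*y**2 - 54*y + 72) = -1/(y**2 + 9) + 1/(y - 2) - 2/(y - 4): now ∫(6/y) dy + ∫(-2/(y - 4)) dy + ∫(1/(y - 2)) dy + ∫(-1/(y**2 + 9)) dy.
Step 3. Evaluate the standard form [assuming y > 4]: now -2*log(y - 4) + ∫(6/y) dy + ∫(1/(y - 2)) dy + ∫(-1/(y**2 + 9)) dy.
Step 4. Evaluate the standard form [assuming y > 2]: now -2*log(y - 4) + log(y - 2) + ∫(6/y) dy + ∫(-1/(y**2 + 9)) dy.
Step 5. Evaluate the standard form: now -2*log(y - 4) + log(y - 2) - atan(y/3)/3 + ∫(6/y) dy.
Step 6. Evaluate the standard form [assuming y > 0]: now 6*log(y) - 2*log(y - 4) + log(y - 2) - atan(y/3)/3.
Answer: 6*log(y) - 2*log(y - 4) + log(y - 2) - atan(y/3)/3.


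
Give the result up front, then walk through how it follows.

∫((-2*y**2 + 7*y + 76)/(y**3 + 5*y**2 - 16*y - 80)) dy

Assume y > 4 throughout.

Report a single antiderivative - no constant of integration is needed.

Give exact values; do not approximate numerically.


The answer is log(y - 4) - 2*log(y + 4) - log(y + 5).
Step 1. Decompose ∫((-2*y**2 + 7*y + 76)/(y**3 + 5*y**2 - 16*y - 80)) dy by partial fractions, (-2*y**2 + 7*y + 76)/(y**3 + 5*y**2 - 16*y - 80) = -1/(y + 5) - 2/(y + 4) + 1/(y - 4): now ∫(1/(y - 4)) dy + ∫(-2/(y + 4)) dy + ∫(-1/(y + 5)) dy.
Step 2. Evaluate the standard form [assuming y > -4]: now -2*log(y + 4) + ∫(1/(y - 4)) dy + ∫(-1/(y + 5)) dy.
Step 3. Evaluate the standard form [assuming y > -5]: now -2*log(y + 4) - log(y + 5) + ∫(1/(y - 4)) dy.
Step 4. Evaluate the standard form [assuming y > 4]: now log(y - 4) - 2*log(y + 4) - log(y + 5).
Answer: log(y - 4) - 2*log(y + 4) - log(y + 5).


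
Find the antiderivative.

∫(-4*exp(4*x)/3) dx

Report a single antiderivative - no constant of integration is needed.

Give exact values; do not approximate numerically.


Answer: -exp(4*x)/3.


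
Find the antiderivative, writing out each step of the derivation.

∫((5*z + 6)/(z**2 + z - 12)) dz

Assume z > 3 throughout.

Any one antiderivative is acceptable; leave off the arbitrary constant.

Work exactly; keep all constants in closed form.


Step 1. Decompose ∫((5*z + 6)/(z**2 + z - 12)) dz by partial fractions, (5*z + 6)/(z**2 + z - 12) = 2/(z + 4) + 3/(z - 3): now ∫(3/(z - 3)) dz + ∫(2/(z + 4)) dz.
Step 2. Evaluate the standard form [assuming z > 3]: now 3*log(z - 3) + ∫(2/(z + 4)) dz.
Step 3. Evaluate the standard form [assuming z > -4]: now 3*log(z - 3) + 2*log(z + 4).
Answer: 3*log(z - 3) + 2*log(z + 4).


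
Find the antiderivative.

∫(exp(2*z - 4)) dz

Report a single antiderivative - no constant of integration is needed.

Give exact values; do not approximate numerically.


Answer: exp(2*z - 4)/2.


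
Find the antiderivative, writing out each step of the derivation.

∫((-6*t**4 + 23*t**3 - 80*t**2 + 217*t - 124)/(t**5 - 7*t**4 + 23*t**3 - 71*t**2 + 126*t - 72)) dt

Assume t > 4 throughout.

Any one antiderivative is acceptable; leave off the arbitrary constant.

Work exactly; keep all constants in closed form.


Step 1. Decompose ∫((-6*t**4 + 23*t**3 - 80*t**2 + 217*t - 124)/(t**5 - 7*t**4 + 23*t**3 - 71*t**2 + 126*t - 72)) dt by partial fractions, (-6*t**4 + 23*t**3 - 80*t**2 + 217*t - 124)/(t**5 - 7*t**4 + 23*t**3 - 71*t**2 + 126*t - 72) = 2/(t**2 + 9) + 1/(t - 1) - 3/(t - 2) - 4/(t - 4): now ∫(-4/(t - 4)) dt + ∫(-3/(t - 2)) dt + ∫(1/(t - 1)) dt + ∫(2/(t**2 + 9)) dt.
Step 2. Evaluate the standard form [assuming t > 1]: now log(t - 1) + ∫(-4/(t - 4)) dt + ∫(-3/(t - 2)) dt + ∫(2/(t**2 + 9)) dt.
Step 3. Evaluate the standard form [assuming t > 4]: now -4*log(t - 4) + log(t - 1) + ∫(-3/(t - 2)) dt + ∫(2/(t**2 + 9)) dt.
Step 4. Evaluate the standard form [assuming t > 2]: now -4*log(t - 4) - 3*log(t - 2) + log(t - 1) + ∫(2/(t**2 + 9)) dt.
Step 5. Evaluate the standard form: now -4*log(t - 4) - 3*log(t - 2) + log(t - 1) + 2*atan(t/3)/3.
Answer: -4*log(t - 4) - 3*log(t - 2) + log(t - 1) + 2*atan(t/3)/3.


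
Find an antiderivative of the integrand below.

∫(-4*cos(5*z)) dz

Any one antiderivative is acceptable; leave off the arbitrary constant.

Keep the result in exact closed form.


Answer: -4*sin(5*z)/5.


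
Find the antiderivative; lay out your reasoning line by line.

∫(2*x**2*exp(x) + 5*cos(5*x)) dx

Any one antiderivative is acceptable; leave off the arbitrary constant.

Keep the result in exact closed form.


Step 1. Rewrite: now ∫(2*x**2*exp(x)) dx + ∫(5*cos(5*x)) dx.
Step 2. Evaluate the standard form: now sin(5*x) + ∫(2*x**2*exp(x)) dx.
Step 3. Integrate ∫(2*x**2*exp(x)) dx by parts with u = x**2, dv = (2*exp(x)) dx, so v = 2*exp(x): now 2*x**2*exp(x) + sin(5*x) + ∫(-4*x*exp(x)) dx.
Step 4. Integrate ∫(-4*x*exp(x)) dx by parts with u = x, dv = (-4*exp(x)) dx, so v = -4*exp(x): now 2*x**2*exp(x) - 4*x*exp(x) + sin(5*x) + ∫(4*exp(x)) dx.
Step 5. Evaluate the standard form: now 2*x**2*exp(x) - 4*x*exp(x) + 4*exp(x) + sin(5*x).
Answer: 2*x**2*exp(x) - 4*x*exp(x) + 4*exp(x) + sin(5*x).


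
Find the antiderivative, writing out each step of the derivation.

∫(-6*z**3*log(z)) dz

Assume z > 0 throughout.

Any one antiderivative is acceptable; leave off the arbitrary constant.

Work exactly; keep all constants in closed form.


Step 1. Integrate ∫(-6*z**3*log(z)) dz by parts with u = log(z), dv = (-6*z**3) dz, so v = -3*z**4/2 [assuming z > 0]: now -3*z**4*log(z)/2 + ∫(3*z**3/2) dz.
Step 2. Evaluate the standard form: now -3*z**4*log(z)/2 + 3*z**4/8.
Answer: -3*z**4*log(z)/2 + 3*z**4/8.


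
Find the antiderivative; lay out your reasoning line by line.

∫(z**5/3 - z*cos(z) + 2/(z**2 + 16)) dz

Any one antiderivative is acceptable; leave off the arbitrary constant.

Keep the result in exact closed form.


Step 1. Rewrite: now ∫(z**5/3) dz + ∫(-z*cos(z)) dz + ∫(2/(z**2 + 16)) dz.
Step 2. Integrate ∫(-z*cos(z)) dz by parts with u = z, dv = (-cos(z)) dz, so v = -sin(z): now -z*sin(z) + ∫(z**5/3) dz + ∫(2/(z**2 + 16)) dz + ∫(sin(z)) dz.
Step 3. Evaluate the standard form: now -z*sin(z) - cos(z) + ∫(z**5/3) dz + ∫(2/(z**2 + 16)) dz.
Step 4. Evaluate the standard form: now -z*sin(z) - cos(z) + atan(z/4)/2 + ∫(z**5/3) dz.
Step 5. Evaluate the standard form: now z**6/18 - z*sin(z) - cos(z) + atan(z/4)/2.
Answer: z**6/18 - z*sin(z) - cos(z) + atan(z/4)/2.


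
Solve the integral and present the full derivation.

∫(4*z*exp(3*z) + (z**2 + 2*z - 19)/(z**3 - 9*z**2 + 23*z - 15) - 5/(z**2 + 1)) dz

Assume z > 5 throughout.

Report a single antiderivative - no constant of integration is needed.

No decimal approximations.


Step 1. Rewrite: now ∫(4*z*exp(3*z)) dz + ∫((z**2 + 2*z - 19)/(z**3 - 9*z**2 + 23*z - 15)) dz + ∫(-5/(z**2 + 1)) dz.
Step 2. Decompose ∫((z**2 + 2*z - 19)/(z**3 - 9*z**2 + 23*z - 15)) dz by partial fractions, (z**2 + 2*z - 19)/(z**3 - 9*z**2 + 23*z - 15) = -2/(z - 1) + 1/(z - 3) + 2/(z - 5): now ∫(4*z*exp(3*z)) dz + ∫(2/(z - 5)) dz + ∫(1/(z - 3)) dz + ∫(-2/(z - 1)) dz + ∫(-5/(z**2 + 1)) dz.
Step 3. Evaluate the standard form [assuming z > 1]: now -2*log(z - 1) + ∫(4*z*exp(3*z)) dz + ∫(2/(z - 5)) dz + ∫(1/(z - 3)) dz + ∫(-5/(z**2 + 1)) dz.
Step 4. Evaluate the standard form [assuming z > 3]: now log(z - 3) - 2*log(z - 1) + ∫(4*z*exp(3*z)) dz + ∫(2/(z - 5)) dz + ∫(-5/(z**2 + 1)) dz.
Step 5. Evaluate the standard form [assuming z > 5]: now 2*log(z - 5) + log(z - 3) - 2*log(z - 1) + ∫(4*z*exp(3*z)) dz + ∫(-5/(z**2 + 1)) dz.
Step 6. Evaluate the standard form: now 2*log(z - 5) + log(z - 3) - 2*log(z - 1) - 5*atan(z) + ∫(4*z*exp(3*z)) dz.
Step 7. Integrate ∫(4*z*exp(3*z)) dz by parts with u = z, dv = (4*exp(3*z)) dz, so v = 4*exp(3*z)/3: now 4*z*exp(3*z)/3 + 2*log(z - 5) + log(z - 3) - 2*log(z - 1) - 5*atan(z) + ∫(-4*exp(3*z)/3) dz.
Step 8. Evaluate the standard form: now 4*z*exp(3*z)/3 - 4*exp(3*z)/9 + 2*log(z - 5) + log(z - 3) - 2*log(z - 1) - 5*atan(z).
Answer: 4*z*exp(3*z)/3 - 4*exp(3*z)/9 + 2*log(z - 5) + log(z - 3) - 2*log(z - 1) - 5*atan(z).


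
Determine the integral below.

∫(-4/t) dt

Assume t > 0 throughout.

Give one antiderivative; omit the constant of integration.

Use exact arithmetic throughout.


Answer: -4*log(t).


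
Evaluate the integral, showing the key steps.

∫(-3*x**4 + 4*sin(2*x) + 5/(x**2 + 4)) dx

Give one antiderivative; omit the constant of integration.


Step 1. Rewrite: now ∫(-3*x**4) dx + ∫(5/(x**2 + 4)) dx + ∫(4*sin(2*x)) dx.
Step 2. Evaluate the standard form: now -3*x**5/5 + ∫(5/(x**2 + 4)) dx + ∫(4*sin(2*x)) dx.
Step 3. Evaluate the standard form: now -3*x**5/5 + 5*atan(x/2)/2 + ∫(4*sin(2*x)) dx.
Step 4. Evaluate the standard form: now -3*x**5/5 - 2*cos(2*x) + 5*atan(x/2)/2.
Answer: -3*x**5/5 - 2*cos(2*x) + 5*atan(x/2)/2.


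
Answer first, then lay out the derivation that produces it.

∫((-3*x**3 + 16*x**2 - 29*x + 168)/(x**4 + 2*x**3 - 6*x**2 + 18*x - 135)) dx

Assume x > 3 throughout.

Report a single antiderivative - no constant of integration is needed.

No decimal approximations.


The answer is log(x - 3) - 4*log(x + 5) - atan(x/3)/3.
Step 1. Decompose ∫((-3*x**3 + 16*x**2 - 29*x + 168)/(x**4 + 2*x**3 - 6*x**2 + 18*x - 135)) dx by partial fractions, (-3*x**3 + 16*x**2 - 29*x + 168)/(x**4 + 2*x**3 - 6*x**2 + 18*x - 135) = -1/(x**2 + 9) - 4/(x + 5) + 1/(x - 3): now ∫(1/(x - 3)) dx + ∫(-4/(x + 5)) dx + ∫(-1/(x**2 + 9)) dx.
Step 2. Evaluate the standard form [assuming x > -5]: now -4*log(x + 5) + ∫(1/(x - 3)) dx + ∫(-1/(x**2 + 9)) dx.
Step 3. Evaluate the standard form [assuming x > 3]: now log(x - 3) - 4*log(x + 5) + ∫(-1/(x**2 + 9)) dx.
Step 4. Evaluate the standard form: now log(x - 3) - 4*log(x + 5) - atan(x/3)/3.
Answer: log(x - 3) - 4*log(x + 5) - atan(x/3)/3.


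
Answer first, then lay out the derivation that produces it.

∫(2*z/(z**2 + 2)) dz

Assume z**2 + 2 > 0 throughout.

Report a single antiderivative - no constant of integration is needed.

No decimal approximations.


The answer is log(z**2 + 2).
Step 1. Substitute u = z**2 + 2, turning ∫(2*z/(z**2 + 2)) dz into ∫(1/u) du: now ∫(1/u) du.
Step 2. Evaluate the standard form [assuming u > 0]: now log(u).
Step 3. Substitute back u = z**2 + 2: now log(z**2 + 2).
Answer: log(z**2 + 2).


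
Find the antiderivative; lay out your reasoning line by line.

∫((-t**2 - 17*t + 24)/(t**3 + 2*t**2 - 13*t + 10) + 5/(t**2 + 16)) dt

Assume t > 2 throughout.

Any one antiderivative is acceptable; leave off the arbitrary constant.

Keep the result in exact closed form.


Step 1. Rewrite: now ∫((-t**2 - 17*t + 24)/(t**3 + 2*t**2 - 13*t + 10)) dt + ∫(5/(t**2 + 16)) dt.
Step 2. Decompose ∫((-t**2 - 17*t + 24)/(t**3 + 2*t**2 - 13*t + 10)) dt by partial fractions, (-t**2 - 17*t + 24)/(t**3 + 2*t**2 - 13*t + 10) = 2/(t + 5) - 1/(t - 1) - 2/(t - 2): now ∫(-2/(t - 2)) dt + ∫(-1/(t - 1)) dt + ∫(2/(t + 5)) dt + ∫(5/(t**2 + 16)) dt.
Step 3. Evaluate the standard form [assuming t > 2]: now -2*log(t - 2) + ∫(-1/(t - 1)) dt + ∫(2/(t + 5)) dt + ∫(5/(t**2 + 16)) dt.
Step 4. Evaluate the standard form [assuming t > -5]: now -2*log(t - 2) + 2*log(t + 5) + ∫(-1/(t - 1)) dt + ∫(5/(t**2 + 16)) dt.
Step 5. Evaluate the standard form [assuming t > 1]: now -2*log(t - 2) - log(t - 1) + 2*log(t + 5) + ∫(5/(t**2 + 16)) dt.
Step 6. Evaluate the standard form: now -2*log(t - 2) - log(t - 1) + 2*log(t + 5) + 5*atan(t/4)/4.
Answer: -2*log(t - 2) - log(t - 1) + 2*log(t + 5) + 5*atan(t/4)/4.


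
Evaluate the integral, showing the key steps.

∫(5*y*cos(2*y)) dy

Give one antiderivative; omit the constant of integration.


Step 1. Integrate ∫(5*y*cos(2*y)) dy by parts with u = y, dv = (5*cos(2*y)) dy, so v = 5*sin(2*y)/2: now 5*y*sin(2*y)/2 + ∫(-5*sin(2*y)/2) dy.
Step 2. Evaluate the standard form: now 5*y*sin(2*y)/2 + 5*cos(2*y)/4.
Answer: 5*y*sin(2*y)/2 + 5*cos(2*y)/4.


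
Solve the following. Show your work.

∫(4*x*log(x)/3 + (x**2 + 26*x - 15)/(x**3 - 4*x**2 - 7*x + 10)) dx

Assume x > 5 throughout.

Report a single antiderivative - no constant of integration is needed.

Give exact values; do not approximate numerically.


Step 1. Rewrite: now ∫(4*x*log(x)/3) dx + ∫((x**2 + 26*x - 15)/(x**3 - 4*x**2 - 7*x + 10)) dx.
Step 2. Integrate ∫(4*x*log(x)/3) dx by parts with u = log(x), dv = (4*x/3) dx, so v = 2*x**2/3 [assuming x > 0]: now 2*x**2*log(x)/3 + ∫(-2*x/3) dx + ∫((x**2 + 26*x - 15)/(x**3 - 4*x**2 - 7*x + 10)) dx.
Step 3. Evaluate the standard form: now 2*x**2*log(x)/3 - x**2/3 + ∫((x**2 + 26*x - 15)/(x**3 - 4*x**2 - 7*x + 10)) dx.
Step 4. Decompose ∫((x**2 + 26*x - 15)/(x**3 - 4*x**2 - 7*x + 10)) dx by partial fractions, (x**2 + 26*x - 15)/(x**3 - 4*x**2 - 7*x + 10) = -3/(x + 2) - 1/(x - 1) + 5/(x - 5): now 2*x**2*log(x)/3 - x**2/3 + ∫(5/(x - 5)) dx + ∫(-1/(x - 1)) dx + ∫(-3/(x + 2)) dx.
Step 5. Evaluate the standard form [assuming x > 1]: now 2*x**2*log(x)/3 - x**2/3 - log(x - 1) + ∫(5/(x - 5)) dx + ∫(-3/(x + 2)) dx.
Step 6. Evaluate the standard form [assuming x > -2]: now 2*x**2*log(x)/3 - x**2/3 - log(x - 1) - 3*log(x + 2) + ∫(5/(x - 5)) dx.
Step 7. Evaluate the standard form [assuming x > 5]: now 2*x**2*log(x)/3 - x**2/3 + 5*log(x - 5) - log(x - 1) - 3*log(x + 2).
Answer: 2*x**2*log(x)/3 - x**2/3 + 5*log(x - 5) - log(x - 1) - 3*log(x + 2).


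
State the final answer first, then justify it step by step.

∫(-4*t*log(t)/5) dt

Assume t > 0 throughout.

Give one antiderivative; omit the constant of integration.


The answer is -2*t**2*log(t)/5 + t**2/5.
Step 1. Integrate ∫(-4*t*log(t)/5) dt by parts with u = log(t), dv = (-4*t/5) dt, so v = -2*t**2/5 [assuming t > 0]: now -2*t**2*log(t)/5 + ∫(2*t/5) dt.
Step 2. Evaluate the standard form: now -2*t**2*log(t)/5 + t**2/5.
Answer: -2*t**2*log(t)/5 + t**2/5.


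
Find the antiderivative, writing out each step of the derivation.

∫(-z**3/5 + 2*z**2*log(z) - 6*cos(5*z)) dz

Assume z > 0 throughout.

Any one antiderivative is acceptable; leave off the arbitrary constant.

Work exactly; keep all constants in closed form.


Step 1. Rewrite: now ∫(-z**3/5) dz + ∫(2*z**2*log(z)) dz + ∫(-6*cos(5*z)) dz.
Step 2. Evaluate the standard form: now -z**4/20 + ∫(2*z**2*log(z)) dz + ∫(-6*cos(5*z)) dz.
Step 3. Evaluate the standard form: now -z**4/20 - 6*sin(5*z)/5 + ∫(2*z**2*log(z)) dz.
Step 4. Integrate ∫(2*z**2*log(z)) dz by parts with u = log(z), dv = (2*z**2) dz, so v = 2*z**3/3 [assuming z > 0]: now -z**4/20 + 2*z**3*log(z)/3 - 6*sin(5*z)/5 + ∫(-2*z**2/3) dz.
Step 5. Evaluate the standard form: now -z**4/20 + 2*z**3*log(z)/3 - 2*z**3/9 - 6*sin(5*z)/5.
Answer: -z**4/20 + 2*z**3*log(z)/3 - 2*z**3/9 - 6*sin(5*z)/5.


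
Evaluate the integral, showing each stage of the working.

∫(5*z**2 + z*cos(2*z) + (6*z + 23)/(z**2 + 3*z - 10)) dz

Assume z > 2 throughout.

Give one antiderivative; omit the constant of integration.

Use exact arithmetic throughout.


Step 1. Rewrite: now ∫(5*z**2) dz + ∫(z*cos(2*z)) dz + ∫((6*z + 23)/(z**2 + 3*z - 10)) dz.
Step 2. Evaluate the standard form: now 5*z**3/3 + ∫(z*cos(2*z)) dz + ∫((6*z + 23)/(z**2 + 3*z - 10)) dz.
Step 3. Decompose ∫((6*z + 23)/(z**2 + 3*z - 10)) dz by partial fractions, (6*z + 23)/(z**2 + 3*z - 10) = 1/(z + 5) + 5/(z - 2): now 5*z**3/3 + ∫(z*cos(2*z)) dz + ∫(5/(z - 2)) dz + ∫(1/(z + 5)) dz.
Step 4. Evaluate the standard form [assuming z > 2]: now 5*z**3/3 + 5*log(z - 2) + ∫(z*cos(2*z)) dz + ∫(1/(z + 5)) dz.
Step 5. Evaluate the standard form [assuming z > -5]: now 5*z**3/3 + 5*log(z - 2) + log(z + 5) + ∫(z*cos(2*z)) dz.
Step 6. Integrate ∫(z*cos(2*z)) dz by parts with u = z, dv = (cos(2*z)) dz, so v = sin(2*z)/2: now 5*z**3/3 + z*sin(2*z)/2 + 5*log(z - 2) + log(z + 5) + ∫(-sin(2*z)/2) dz.
Step 7. Evaluate the standard form: now 5*z**3/3 + z*sin(2*z)/2 + 5*log(z - 2) + log(z + 5) + cos(2*z)/4.
Answer: 5*z**3/3 + z*sin(2*z)/2 + 5*log(z - 2) + log(z + 5) + cos(2*z)/4.


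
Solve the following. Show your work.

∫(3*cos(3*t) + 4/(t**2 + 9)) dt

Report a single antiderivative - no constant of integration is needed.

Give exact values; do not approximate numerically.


Step 1. Rewrite: now ∫(4/(t**2 + 9)) dt + ∫(3*cos(3*t)) dt.
Step 2. Evaluate the standard form: now 4*atan(t/3)/3 + ∫(3*cos(3*t)) dt.
Step 3. Evaluate the standard form: now sin(3*t) + 4*atan(t/3)/3.
Answer: sin(3*t) + 4*atan(t/3)/3.


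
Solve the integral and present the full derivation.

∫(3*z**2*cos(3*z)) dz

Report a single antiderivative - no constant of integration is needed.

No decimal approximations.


Step 1. Integrate ∫(3*z**2*cos(3*z)) dz by parts with u = z**2, dv = (3*cos(3*z)) dz, so v = sin(3*z): now z**2*sin(3*z) + ∫(-2*z*sin(3*z)) dz.
Step 2. Integrate ∫(-2*z*sin(3*z)) dz by parts with u = z, dv = (-2*sin(3*z)) dz, so v = 2*cos(3*z)/3: now z**2*sin(3*z) + 2*z*cos(3*z)/3 + ∫(-2*cos(3*z)/3) dz.
Step 3. Evaluate the standard form: now z**2*sin(3*z) + 2*z*cos(3*z)/3 - 2*sin(3*z)/9.
Answer: z**2*sin(3*z) + 2*z*cos(3*z)/3 - 2*sin(3*z)/9.


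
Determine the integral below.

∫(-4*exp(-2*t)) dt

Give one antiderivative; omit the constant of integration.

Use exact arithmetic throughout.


Answer: 2*exp(-2*t).


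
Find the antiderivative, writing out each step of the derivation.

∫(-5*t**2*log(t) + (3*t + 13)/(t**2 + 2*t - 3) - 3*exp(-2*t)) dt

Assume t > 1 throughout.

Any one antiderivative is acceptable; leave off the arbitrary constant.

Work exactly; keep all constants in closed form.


Step 1. Rewrite: now ∫(-5*t**2*log(t)) dt + ∫((3*t + 13)/(t**2 + 2*t - 3)) dt + ∫(-3*exp(-2*t)) dt.
Step 2. Evaluate the standard form: now ∫(-5*t**2*log(t)) dt + ∫((3*t + 13)/(t**2 + 2*t - 3)) dt + 3*exp(-2*t)/2.
Step 3. Decompose ∫((3*t + 13)/(t**2 + 2*t - 3)) dt by partial fractions, (3*t + 13)/(t**2 + 2*t - 3) = -1/(t + 3) + 4/(t - 1): now ∫(-5*t**2*log(t)) dt + ∫(4/(t - 1)) dt + ∫(-1/(t + 3)) dt + 3*exp(-2*t)/2.
Step 4. Evaluate the standard form [assuming t > -3]: now -log(t + 3) + ∫(-5*t**2*log(t)) dt + ∫(4/(t - 1)) dt + 3*exp(-2*t)/2.
Step 5. Evaluate the standard form [assuming t > 1]: now 4*log(t - 1) - log(t + 3) + ∫(-5*t**2*log(t)) dt + 3*exp(-2*t)/2.
Step 6. Integrate ∫(-5*t**2*log(t)) dt by parts with u = log(t), dv = (-5*t**2) dt, so v = -5*t**3/3 [assuming t > 0]: now -5*t**3*log(t)/3 + 4*log(t - 1) - log(t + 3) + ∫(5*t**2/3) dt + 3*exp(-2*t)/2.
Step 7. Evaluate the standard form: now -5*t**3*log(t)/3 + 5*t**3/9 + 4*log(t - 1) - log(t + 3) + 3*exp(-2*t)/2.
Answer: -5*t**3*log(t)/3 + 5*t**3/9 + 4*log(t - 1) - log(t + 3) + 3*exp(-2*t)/2.


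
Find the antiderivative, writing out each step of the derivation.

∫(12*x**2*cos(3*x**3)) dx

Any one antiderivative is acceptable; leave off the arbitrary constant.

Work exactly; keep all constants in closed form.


Step 1. Substitute u = x**3, turning ∫(12*x**2*cos(3*x**3)) dx into ∫(4*cos(3*u)) du: now ∫(4*cos(3*u)) du.
Step 2. Evaluate the standard form: now 4*sin(3*u)/3.
Step 3. Substitute back u = x**3: now 4*sin(3*x**3)/3.
Answer: 4*sin(3*x**3)/3.


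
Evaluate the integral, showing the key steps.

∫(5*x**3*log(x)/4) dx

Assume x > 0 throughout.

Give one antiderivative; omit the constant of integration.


Step 1. Integrate ∫(5*x**3*log(x)/4) dx by parts with u = log(x), dv = (5*x**3/4) dx, so v = 5*x**4/16 [assuming x > 0]: now 5*x**4*log(x)/16 + ∫(-5*x**3/16) dx.
Step 2. Evaluate the standard form: now 5*x**4*log(x)/16 - 5*x**4/64.
Answer: 5*x**4*log(x)/16 - 5*x**4/64.


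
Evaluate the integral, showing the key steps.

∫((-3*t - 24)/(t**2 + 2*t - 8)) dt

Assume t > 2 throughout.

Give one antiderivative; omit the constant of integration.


Step 1. Decompose ∫((-3*t - 24)/(t**2 + 2*t - 8)) dt by partial fractions, (-3*t - 24)/(t**2 + 2*t - 8) = 2/(t + 4) - 5/(t - 2): now ∫(-5/(t - 2)) dt + ∫(2/(t + 4)) dt.
Step 2. Evaluate the standard form [assuming t > 2]: now -5*log(t - 2) + ∫(2/(t + 4)) dt.
Step 3. Evaluate the standard form [assuming t > -4]: now -5*log(t - 2) + 2*log(t + 4).
Answer: -5*log(t - 2) + 2*log(t + 4).


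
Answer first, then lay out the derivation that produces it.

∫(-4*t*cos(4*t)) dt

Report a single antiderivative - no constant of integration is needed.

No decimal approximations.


The answer is -t*sin(4*t) - cos(4*t)/4.
Step 1. Integrate ∫(-4*t*cos(4*t)) dt by parts with u = t, dv = (-4*cos(4*t)) dt, so v = -sin(4*t): now -t*sin(4*t) + ∫(sin(4*t)) dt.
Step 2. Evaluate the standard form: now -t*sin(4*t) - cos(4*t)/4.
Answer: -t*sin(4*t) - cos(4*t)/4.


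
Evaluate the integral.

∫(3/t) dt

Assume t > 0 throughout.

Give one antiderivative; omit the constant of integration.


Answer: 3*log(t).


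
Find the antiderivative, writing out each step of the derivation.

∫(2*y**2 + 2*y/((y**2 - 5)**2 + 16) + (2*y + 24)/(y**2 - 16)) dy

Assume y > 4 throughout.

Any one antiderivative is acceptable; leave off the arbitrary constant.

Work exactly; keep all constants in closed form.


Step 1. Rewrite: now ∫(2*y**2) dy + ∫(2*y/((y**2 - 5)**2 + 16)) dy + ∫((2*y + 24)/(y**2 - 16)) dy.
Step 2. Substitute u = y**2 - 5, turning ∫(2*y/((y**2 - 5)**2 + 16)) dy into ∫(1/(u**2 + 16)) du: now ∫(2*y**2) dy + ∫((2*y + 24)/(y**2 - 16)) dy + ∫(1/(u**2 + 16)) du.
Step 3. Evaluate the standard form: now atan(u/4)/4 + ∫(2*y**2) dy + ∫((2*y + 24)/(y**2 - 16)) dy.
Step 4. Substitute back u = y**2 - 5: now atan(y**2/4 - 5/4)/4 + ∫(2*y**2) dy + ∫((2*y + 24)/(y**2 - 16)) dy.
Step 5. Decompose ∫((2*y + 24)/(y**2 - 16)) dy by partial fractions, (2*y + 24)/(y**2 - 16) = -2/(y + 4) + 4/(y - 4): now atan(y**2/4 - 5/4)/4 + ∫(2*y**2) dy + ∫(4/(y - 4)) dy + ∫(-2/(y + 4)) dy.
Step 6. Evaluate the standard form [assuming y > -4]: now -2*log(y + 4) + atan(y**2/4 - 5/4)/4 + ∫(2*y**2) dy + ∫(4/(y - 4)) dy.
Step 7. Evaluate the standard form [assuming y > 4]: now 4*log(y - 4) - 2*log(y + 4) + atan(y**2/4 - 5/4)/4 + ∫(2*y**2) dy.
Step 8. Evaluate the standard form: now 2*y**3/3 + 4*log(y - 4) - 2*log(y + 4) + atan(y**2/4 - 5/4)/4.
Answer: 2*y**3/3 + 4*log(y - 4) - 2*log(y + 4) + atan(y**2/4 - 5/4)/4.


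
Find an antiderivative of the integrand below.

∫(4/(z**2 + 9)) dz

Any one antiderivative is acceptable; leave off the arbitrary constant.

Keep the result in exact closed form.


Answer: 4*atan(z/3)/3.


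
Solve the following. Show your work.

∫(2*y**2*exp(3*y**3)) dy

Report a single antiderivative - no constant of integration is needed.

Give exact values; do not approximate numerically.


Step 1. Substitute u = y**3, turning ∫(2*y**2*exp(3*y**3)) dy into ∫(2*exp(3*u)/3) du: now ∫(2*exp(3*u)/3) du.
Step 2. Evaluate the standard form: now 2*exp(3*u)/9.
Step 3. Substitute back u = y**3: now 2*exp(3*y**3)/9.
Answer: 2*exp(3*y**3)/9.


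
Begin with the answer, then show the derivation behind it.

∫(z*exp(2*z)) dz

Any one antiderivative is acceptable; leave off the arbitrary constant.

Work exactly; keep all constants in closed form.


The answer is z*exp(2*z)/2 - exp(2*z)/4.
Step 1. Integrate ∫(z*exp(2*z)) dz by parts with u = z, dv = (exp(2*z)) dz, so v = exp(2*z)/2: now z*exp(2*z)/2 + ∫(-exp(2*z)/2) dz.
Step 2. Evaluate the standard form: now z*exp(2*z)/2 - exp(2*z)/4.
Answer: z*exp(2*z)/2 - exp(2*z)/4.


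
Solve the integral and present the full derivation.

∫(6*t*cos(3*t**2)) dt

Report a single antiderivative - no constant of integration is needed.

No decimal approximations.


Step 1. Substitute u = t**2, turning ∫(6*t*cos(3*t**2)) dt into ∫(3*cos(3*u)) du: now ∫(3*cos(3*u)) du.
Step 2. Evaluate the standard form: now sin(3*u).
Step 3. Substitute back u = t**2: now sin(3*t**2).
Answer: sin(3*t**2).


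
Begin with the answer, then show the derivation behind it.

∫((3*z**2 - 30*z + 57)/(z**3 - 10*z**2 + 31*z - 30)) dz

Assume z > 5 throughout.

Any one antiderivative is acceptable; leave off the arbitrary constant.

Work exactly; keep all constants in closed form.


The answer is -3*log(z - 5) + 3*log(z - 3) + 3*log(z - 2).
Step 1. Decompose ∫((3*z**2 - 30*z + 57)/(z**3 - 10*z**2 + 31*z - 30)) dz by partial fractions, (3*z**2 - 30*z + 57)/(z**3 - 10*z**2 + 31*z - 30) = 3/(z - 2) + 3/(z - 3) - 3/(z - 5): now ∫(-3/(z - 5)) dz + ∫(3/(z - 3)) dz + ∫(3/(z - 2)) dz.
Step 2. Evaluate the standard form [assuming z > 2]: now 3*log(z - 2) + ∫(-3/(z - 5)) dz + ∫(3/(z - 3)) dz.
Step 3. Evaluate the standard form [assuming z > 5]: now -3*log(z - 5) + 3*log(z - 2) + ∫(3/(z - 3)) dz.
Step 4. Evaluate the standard form [assuming z > 3]: now -3*log(z - 5) + 3*log(z - 3) + 3*log(z - 2).
Answer: -3*log(z - 5) + 3*log(z - 3) + 3*log(z - 2).


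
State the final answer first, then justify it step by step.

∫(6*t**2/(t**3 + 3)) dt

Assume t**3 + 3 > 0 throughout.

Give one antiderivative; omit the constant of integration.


The answer is 2*log(t**3 + 3).
Step 1. Substitute u = t**3 + 3, turning ∫(6*t**2/(t**3 + 3)) dt into ∫(2/u) du: now ∫(2/u) du.
Step 2. Evaluate the standard form [assuming u > 0]: now 2*log(u).
Step 3. Substitute back u = t**3 + 3: now 2*log(t**3 + 3).
Answer: 2*log(t**3 + 3).


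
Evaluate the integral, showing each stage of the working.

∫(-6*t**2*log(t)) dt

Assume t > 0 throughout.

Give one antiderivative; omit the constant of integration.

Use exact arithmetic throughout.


Step 1. Integrate ∫(-6*t**2*log(t)) dt by parts with u = log(t), dv = (-6*t**2) dt, so v = -2*t**3 [assuming t > 0]: now -2*t**3*log(t) + ∫(2*t**2) dt.
Step 2. Evaluate the standard form: now -2*t**3*log(t) + 2*t**3/3.
Answer: -2*t**3*log(t) + 2*t**3/3.


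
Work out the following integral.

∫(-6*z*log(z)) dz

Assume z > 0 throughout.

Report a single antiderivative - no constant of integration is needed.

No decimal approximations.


Answer: -3*z**2*log(z) + 3*z**2/2.


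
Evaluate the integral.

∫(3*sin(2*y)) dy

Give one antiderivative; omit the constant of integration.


Answer: -3*cos(2*y)/2.


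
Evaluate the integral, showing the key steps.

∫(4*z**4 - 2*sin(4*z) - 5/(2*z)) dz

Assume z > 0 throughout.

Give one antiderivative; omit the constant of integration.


Step 1. Rewrite: now ∫(-5/(2*z)) dz + ∫(4*z**4) dz + ∫(-2*sin(4*z)) dz.
Step 2. Evaluate the standard form: now cos(4*z)/2 + ∫(-5/(2*z)) dz + ∫(4*z**4) dz.
Step 3. Evaluate the standard form: now 4*z**5/5 + cos(4*z)/2 + ∫(-5/(2*z)) dz.
Step 4. Evaluate the standard form [assuming z > 0]: now 4*z**5/5 - 5*log(z)/2 + cos(4*z)/2.
Answer: 4*z**5/5 - 5*log(z)/2 + cos(4*z)/2.


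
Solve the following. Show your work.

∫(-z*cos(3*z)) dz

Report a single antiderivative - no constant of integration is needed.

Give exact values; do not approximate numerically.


Step 1. Integrate ∫(-z*cos(3*z)) dz by parts with u = z, dv = (-cos(3*z)) dz, so v = -sin(3*z)/3: now -z*sin(3*z)/3 + ∫(sin(3*z)/3) dz.
Step 2. Evaluate the standard form: now -z*sin(3*z)/3 - cos(3*z)/9.
Answer: -z*sin(3*z)/3 - cos(3*z)/9.


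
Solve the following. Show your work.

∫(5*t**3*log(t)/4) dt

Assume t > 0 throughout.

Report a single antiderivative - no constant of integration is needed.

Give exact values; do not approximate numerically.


Step 1. Integrate ∫(5*t**3*log(t)/4) dt by parts with u = log(t), dv = (5*t**3/4) dt, so v = 5*t**4/16 [assuming t > 0]: now 5*t**4*log(t)/16 + ∫(-5*t**3/16) dt.
Step 2. Evaluate the standard form: now 5*t**4*log(t)/16 - 5*t**4/64.
Answer: 5*t**4*log(t)/16 - 5*t**4/64.


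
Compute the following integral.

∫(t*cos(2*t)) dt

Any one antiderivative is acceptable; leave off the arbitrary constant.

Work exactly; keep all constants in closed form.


Answer: t*sin(2*t)/2 + cos(2*t)/4.


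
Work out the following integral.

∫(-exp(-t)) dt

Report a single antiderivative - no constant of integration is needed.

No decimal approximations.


Answer: exp(-t).


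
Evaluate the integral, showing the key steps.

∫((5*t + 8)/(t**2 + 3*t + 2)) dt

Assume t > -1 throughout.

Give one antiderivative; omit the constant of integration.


Step 1. Decompose ∫((5*t + 8)/(t**2 + 3*t + 2)) dt by partial fractions, (5*t + 8)/(t**2 + 3*t + 2) = 2/(t + 2) + 3/(t + 1): now ∫(3/(t + 1)) dt + ∫(2/(t + 2)) dt.
Step 2. Evaluate the standard form [assuming t > -1]: now 3*log(t + 1) + ∫(2/(t + 2)) dt.
Step 3. Evaluate the standard form [assuming t > -2]: now 3*log(t + 1) + 2*log(t + 2).
Answer: 3*log(t + 1) + 2*log(t + 2).


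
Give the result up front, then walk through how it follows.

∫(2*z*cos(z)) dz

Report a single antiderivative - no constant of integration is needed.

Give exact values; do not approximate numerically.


The answer is 2*z*sin(z) + 2*cos(z).
Step 1. Integrate ∫(2*z*cos(z)) dz by parts with u = z, dv = (2*cos(z)) dz, so v = 2*sin(z): now 2*z*sin(z) + ∫(-2*sin(z)) dz.
Step 2. Evaluate the standard form: now 2*z*sin(z) + 2*cos(z).
Answer: 2*z*sin(z) + 2*cos(z).


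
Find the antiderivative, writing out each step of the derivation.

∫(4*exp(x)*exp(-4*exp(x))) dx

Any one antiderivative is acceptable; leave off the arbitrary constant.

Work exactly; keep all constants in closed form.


Step 1. Substitute u = exp(x), turning ∫(4*exp(x)*exp(-4*exp(x))) dx into ∫(4*exp(-4*u)) du: now ∫(4*exp(-4*u)) du.
Step 2. Evaluate the standard form: now -exp(-4*u).
Step 3. Substitute back u = exp(x): now -exp(-4*exp(x)).
Answer: -exp(-4*exp(x)).


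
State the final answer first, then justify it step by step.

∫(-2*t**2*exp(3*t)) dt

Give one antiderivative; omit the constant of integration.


The answer is -2*t**2*exp(3*t)/3 + 4*t*exp(3*t)/9 - 4*exp(3*t)/27.
Step 1. Integrate ∫(-2*t**2*exp(3*t)) dt by parts with u = t**2, dv = (-2*exp(3*t)) dt, so v = -2*exp(3*t)/3: now -2*t**2*exp(3*t)/3 + ∫(4*t*exp(3*t)/3) dt.
Step 2. Integrate ∫(4*t*exp(3*t)/3) dt by parts with u = t, dv = (4*exp(3*t)/3) dt, so v = 4*exp(3*t)/9: now -2*t**2*exp(3*t)/3 + 4*t*exp(3*t)/9 + ∫(-4*exp(3*t)/9) dt.
Step 3. Evaluate the standard form: now -2*t**2*exp(3*t)/3 + 4*t*exp(3*t)/9 - 4*exp(3*t)/27.
Answer: -2*t**2*exp(3*t)/3 + 4*t*exp(3*t)/9 - 4*exp(3*t)/27.


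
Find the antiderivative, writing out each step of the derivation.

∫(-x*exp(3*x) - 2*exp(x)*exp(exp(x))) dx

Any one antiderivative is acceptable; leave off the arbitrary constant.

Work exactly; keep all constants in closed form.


Step 1. Rewrite: now ∫(-x*exp(3*x)) dx + ∫(-2*exp(x)*exp(exp(x))) dx.
Step 2. Substitute u = exp(x), turning ∫(-2*exp(x)*exp(exp(x))) dx into ∫(-2*exp(u)) du: now ∫(-x*exp(3*x)) dx + ∫(-2*exp(u)) du.
Step 3. Evaluate the standard form: now -2*exp(u) + ∫(-x*exp(3*x)) dx.
Step 4. Substitute back u = exp(x): now -2*exp(exp(x)) + ∫(-x*exp(3*x)) dx.
Step 5. Integrate ∫(-x*exp(3*x)) dx by parts with u = x, dv = (-exp(3*x)) dx, so v = -exp(3*x)/3: now -x*exp(3*x)/3 - 2*exp(exp(x)) + ∫(exp(3*x)/3) dx.
Step 6. Evaluate the standard form: now -x*exp(3*x)/3 + exp(3*x)/9 - 2*exp(exp(x)).
Answer: -x*exp(3*x)/3 + exp(3*x)/9 - 2*exp(exp(x)).


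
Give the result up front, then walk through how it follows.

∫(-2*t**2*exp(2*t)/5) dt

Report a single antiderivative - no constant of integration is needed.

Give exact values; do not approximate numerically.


The answer is -t**2*exp(2*t)/5 + t*exp(2*t)/5 - exp(2*t)/10.
Step 1. Integrate ∫(-2*t**2*exp(2*t)/5) dt by parts with u = t**2, dv = (-2*exp(2*t)/5) dt, so v = -exp(2*t)/5: now -t**2*exp(2*t)/5 + ∫(2*t*exp(2*t)/5) dt.
Step 2. Integrate ∫(2*t*exp(2*t)/5) dt by parts with u = t, dv = (2*exp(2*t)/5) dt, so v = exp(2*t)/5: now -t**2*exp(2*t)/5 + t*exp(2*t)/5 + ∫(-exp(2*t)/5) dt.
Step 3. Evaluate the standard form: now -t**2*exp(2*t)/5 + t*exp(2*t)/5 - exp(2*t)/10.
Answer: -t**2*exp(2*t)/5 + t*exp(2*t)/5 - exp(2*t)/10.


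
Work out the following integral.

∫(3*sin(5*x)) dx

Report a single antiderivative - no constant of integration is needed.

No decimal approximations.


Answer: -3*cos(5*x)/5.


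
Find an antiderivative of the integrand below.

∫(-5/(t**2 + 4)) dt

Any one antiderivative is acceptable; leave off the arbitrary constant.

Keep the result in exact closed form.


Answer: -5*atan(t/2)/2.


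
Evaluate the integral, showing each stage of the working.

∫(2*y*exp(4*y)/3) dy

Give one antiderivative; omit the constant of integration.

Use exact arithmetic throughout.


Step 1. Integrate ∫(2*y*exp(4*y)/3) dy by parts with u = y, dv = (2*exp(4*y)/3) dy, so v = exp(4*y)/6: now y*exp(4*y)/6 + ∫(-exp(4*y)/6) dy.
Step 2. Evaluate the standard form: now y*exp(4*y)/6 - exp(4*y)/24.
Answer: y*exp(4*y)/6 - exp(4*y)/24.


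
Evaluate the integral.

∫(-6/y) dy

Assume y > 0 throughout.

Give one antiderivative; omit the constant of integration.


Answer: -6*log(y).


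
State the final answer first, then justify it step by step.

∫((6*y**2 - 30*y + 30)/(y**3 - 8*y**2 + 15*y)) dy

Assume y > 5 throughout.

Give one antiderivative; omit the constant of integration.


The answer is 2*log(y) + 3*log(y - 5) + log(y - 3).
Step 1. Decompose ∫((6*y**2 - 30*y + 30)/(y**3 - 8*y**2 + 15*y)) dy by partial fractions, (6*y**2 - 30*y + 30)/(y**3 - 8*y**2 + 15*y) = 1/(y - 3) + 3/(y - 5) + 2/y: now ∫(2/y) dy + ∫(3/(y - 5)) dy + ∫(1/(y - 3)) dy.
Step 2. Evaluate the standard form [assuming y > 0]: now 2*log(y) + ∫(3/(y - 5)) dy + ∫(1/(y - 3)) dy.
Step 3. Evaluate the standard form [assuming y > 5]: now 2*log(y) + 3*log(y - 5) + ∫(1/(y - 3)) dy.
Step 4. Evaluate the standard form [assuming y > 3]: now 2*log(y) + 3*log(y - 5) + log(y - 3).
Answer: 2*log(y) + 3*log(y - 5) + log(y - 3).


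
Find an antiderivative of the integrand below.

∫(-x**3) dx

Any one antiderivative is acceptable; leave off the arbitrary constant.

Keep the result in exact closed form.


Answer: -x**4/4.
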